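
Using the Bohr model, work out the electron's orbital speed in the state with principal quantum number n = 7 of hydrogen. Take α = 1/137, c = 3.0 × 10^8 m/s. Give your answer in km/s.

v_n = Zαc/n = 1 × 0.0073 × 3.0 × 10^8 / 7
    = 310 km/s

310 km/s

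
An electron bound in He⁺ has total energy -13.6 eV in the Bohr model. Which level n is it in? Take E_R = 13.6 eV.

E_n = −E_R Z²/n² ⇒ n² = E_R Z²/(−E_n) = 13.6 × 2² / 13.6 ≈ 4.00
n = 2

2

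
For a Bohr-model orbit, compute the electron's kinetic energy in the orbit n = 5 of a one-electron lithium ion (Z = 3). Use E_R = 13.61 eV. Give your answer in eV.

For a Coulomb orbit the virial theorem gives K = −E_n.
E_n = −E_R·Z²/n², so K = E_R·Z²/n² = 13.61 × 3²/5² = 4.900 eV

4.900 eV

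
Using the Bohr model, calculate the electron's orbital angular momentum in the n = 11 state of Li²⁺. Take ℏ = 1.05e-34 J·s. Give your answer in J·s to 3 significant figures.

L_n = nℏ = 11 × 1.05e-34 = 1.16e-33 J·s

1.16e-33 J·s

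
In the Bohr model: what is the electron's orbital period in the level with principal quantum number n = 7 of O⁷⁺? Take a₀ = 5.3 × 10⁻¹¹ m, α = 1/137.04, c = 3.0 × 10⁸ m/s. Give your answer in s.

8.2 × 10⁻¹⁶ s

r = n²a₀/Z = 7²·5.3 × 10⁻¹¹/8 = 3.2 × 10⁻¹⁰ m
v = Zαc/n = 8·0.0073·3.0 × 10⁸/7 = 2.5 × 10⁶ m/s
T = 2πr/v = 8.2 × 10⁻¹⁶ s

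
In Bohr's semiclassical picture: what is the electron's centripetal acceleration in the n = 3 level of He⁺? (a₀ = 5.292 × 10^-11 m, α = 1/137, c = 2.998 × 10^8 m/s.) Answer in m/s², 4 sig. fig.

r = n²a₀/Z = 2.381 × 10^-10 m, v = Zαc/n = 1.459 × 10^6 m/s
a = v²/r = (1.459 × 10^6)² / 2.381 × 10^-10 = 8.937 × 10^21 m/s²

8.937 × 10^21 m/s²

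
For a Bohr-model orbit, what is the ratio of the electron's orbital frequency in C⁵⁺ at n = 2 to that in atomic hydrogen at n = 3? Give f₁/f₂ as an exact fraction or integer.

f ∝ Z^2 · n^-3
f₁/f₂ = (6/1)^2 · (2/3)^-3 = 243/2

243/2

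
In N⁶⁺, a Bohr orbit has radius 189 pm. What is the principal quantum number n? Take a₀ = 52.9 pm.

r_n = n²a₀/Z ⇒ n² = rZ/a₀ = 189 × 7 / 52.9 ≈ 25.01
n = 5

5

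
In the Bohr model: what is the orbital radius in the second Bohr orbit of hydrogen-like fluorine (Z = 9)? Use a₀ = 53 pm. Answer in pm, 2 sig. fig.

r_n = n²a₀/Z = 2² × 53 / 9
    = 4 × 53 / 9 = 24 pm

24 pm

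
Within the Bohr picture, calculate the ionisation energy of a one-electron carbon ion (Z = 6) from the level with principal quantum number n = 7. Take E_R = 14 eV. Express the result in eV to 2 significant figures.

10 eV

E_n = −E_R·Z²/n² = −14 × 6²/7² eV = -10 eV
Ionisation energy = −E_n = 10 eV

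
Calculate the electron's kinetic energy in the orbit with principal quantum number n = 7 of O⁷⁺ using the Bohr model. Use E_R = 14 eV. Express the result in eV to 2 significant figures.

18 eV

For a Coulomb orbit the virial theorem gives K = −E_n.
E_n = −E_R·Z²/n², so K = E_R·Z²/n² = 14 × 8²/7² = 18 eV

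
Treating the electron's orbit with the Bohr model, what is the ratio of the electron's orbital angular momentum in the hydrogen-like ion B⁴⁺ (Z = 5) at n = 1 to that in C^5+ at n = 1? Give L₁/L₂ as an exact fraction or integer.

1

L = nℏ is independent of Z.
L₁/L₂ = n₁/n₂ = 1/1 = 1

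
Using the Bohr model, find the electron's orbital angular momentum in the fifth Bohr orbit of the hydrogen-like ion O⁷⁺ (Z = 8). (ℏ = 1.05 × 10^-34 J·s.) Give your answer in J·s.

L_n = nℏ = 5 × 1.05 × 10^-34 = 5.25 × 10^-34 J·s

5.25 × 10^-34 J·s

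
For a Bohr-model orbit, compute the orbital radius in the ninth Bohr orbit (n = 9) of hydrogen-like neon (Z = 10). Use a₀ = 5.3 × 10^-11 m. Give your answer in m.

r_n = n²a₀/Z = 9² × 5.3 × 10^-11 / 10
    = 81 × 5.3 × 10^-11 / 10 = 4.3 × 10^-10 m

4.3 × 10^-10 m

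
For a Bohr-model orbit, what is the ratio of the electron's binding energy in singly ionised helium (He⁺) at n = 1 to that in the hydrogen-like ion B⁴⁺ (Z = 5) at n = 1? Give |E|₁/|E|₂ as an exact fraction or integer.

|E| ∝ Z^2 · n^-2
|E|₁/|E|₂ = (2/5)^2 · (1/1)^-2 = 4/25

4/25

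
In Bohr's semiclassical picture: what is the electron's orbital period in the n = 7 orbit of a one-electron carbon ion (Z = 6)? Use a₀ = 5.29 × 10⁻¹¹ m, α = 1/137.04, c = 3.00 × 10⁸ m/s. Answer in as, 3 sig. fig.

r = n²a₀/Z = 7²·5.29 × 10⁻¹¹/6 = 4.32 × 10⁻¹⁰ m
v = Zαc/n = 6·0.00730·3.00 × 10⁸/7 = 1.88 × 10⁶ m/s
T = 2πr/v = 1.45 × 10⁻¹⁵ s = 1450 as

1450 as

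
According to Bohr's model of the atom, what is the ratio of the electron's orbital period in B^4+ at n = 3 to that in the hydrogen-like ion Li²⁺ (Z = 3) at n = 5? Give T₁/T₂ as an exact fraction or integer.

243/3125

T ∝ Z^-2 · n^3
T₁/T₂ = (5/3)^-2 · (3/5)^3 = 243/3125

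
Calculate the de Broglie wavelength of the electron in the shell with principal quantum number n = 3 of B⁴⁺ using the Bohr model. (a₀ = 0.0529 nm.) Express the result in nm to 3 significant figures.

The Bohr quantisation condition is nλ = 2πr_n.
r_n = n²a₀/Z = 0.0952 nm
λ = 2πr_n/n = 2π·0.0952/3 = 0.199 nm

0.199 nm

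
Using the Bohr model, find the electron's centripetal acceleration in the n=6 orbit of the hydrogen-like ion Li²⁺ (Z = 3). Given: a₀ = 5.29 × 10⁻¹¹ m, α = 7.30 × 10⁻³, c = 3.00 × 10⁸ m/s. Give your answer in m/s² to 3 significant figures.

r = n²a₀/Z = 6.35 × 10⁻¹⁰ m, v = Zαc/n = 1.09 × 10⁶ m/s
a = v²/r = (1.09 × 10⁶)² / 6.35 × 10⁻¹⁰ = 1.89 × 10²¹ m/s²

1.89 × 10²¹ m/s²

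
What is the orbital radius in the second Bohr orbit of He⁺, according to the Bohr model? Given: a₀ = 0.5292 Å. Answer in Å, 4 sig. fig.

r_n = n²a₀/Z = 2² × 0.5292 / 2
    = 4 × 0.5292 / 2 = 1.058 Å

1.058 Å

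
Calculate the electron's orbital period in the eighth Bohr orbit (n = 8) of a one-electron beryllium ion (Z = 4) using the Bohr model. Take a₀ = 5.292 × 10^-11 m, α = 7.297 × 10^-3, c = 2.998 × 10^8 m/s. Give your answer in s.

4.864 × 10^-15 s

r = n²a₀/Z = 8²·5.292 × 10^-11/4 = 8.467 × 10^-10 m
v = Zαc/n = 4·0.007297·2.998 × 10^8/8 = 1.094 × 10^6 m/s
T = 2πr/v = 4.864 × 10^-15 s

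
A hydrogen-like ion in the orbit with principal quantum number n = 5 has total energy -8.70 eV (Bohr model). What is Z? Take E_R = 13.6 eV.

4

E_n = −E_R Z²/n² ⇒ Z² = −E_n n²/E_R = 8.70 × 5² / 13.6 ≈ 15.99
Z = 4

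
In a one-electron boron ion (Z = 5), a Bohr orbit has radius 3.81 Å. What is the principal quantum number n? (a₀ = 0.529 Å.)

6

r_n = n²a₀/Z ⇒ n² = rZ/a₀ = 3.81 × 5 / 0.529 ≈ 36.01
n = 6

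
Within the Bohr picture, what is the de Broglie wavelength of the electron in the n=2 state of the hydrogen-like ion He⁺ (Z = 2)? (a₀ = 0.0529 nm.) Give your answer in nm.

The Bohr quantisation condition is nλ = 2πr_n.
r_n = n²a₀/Z = 0.106 nm
λ = 2πr_n/n = 2π·0.106/2 = 0.332 nm

0.332 nm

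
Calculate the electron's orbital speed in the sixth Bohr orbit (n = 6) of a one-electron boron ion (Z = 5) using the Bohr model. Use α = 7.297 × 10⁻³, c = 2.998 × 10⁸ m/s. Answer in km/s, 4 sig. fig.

v_n = Zαc/n = 5 × 0.007297 × 2.998 × 10⁸ / 6
    = 1823 km/s

1823 km/s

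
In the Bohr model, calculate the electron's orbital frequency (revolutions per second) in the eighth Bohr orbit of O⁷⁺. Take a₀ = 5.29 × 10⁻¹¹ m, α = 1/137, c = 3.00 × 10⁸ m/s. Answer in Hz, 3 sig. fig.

8.24 × 10¹⁴ Hz

r = n²a₀/Z = 4.23 × 10⁻¹⁰ m, v = Zαc/n = 2.19 × 10⁶ m/s
f = v/(2πr) = 8.24 × 10¹⁴ Hz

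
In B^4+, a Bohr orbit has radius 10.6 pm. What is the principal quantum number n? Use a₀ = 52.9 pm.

r_n = n²a₀/Z ⇒ n² = rZ/a₀ = 10.6 × 5 / 52.9 ≈ 1.00
n = 1

1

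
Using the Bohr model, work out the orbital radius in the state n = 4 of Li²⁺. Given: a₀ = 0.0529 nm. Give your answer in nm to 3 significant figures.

r_n = n²a₀/Z = 4² × 0.0529 / 3
    = 16 × 0.0529 / 3 = 0.282 nm

0.282 nm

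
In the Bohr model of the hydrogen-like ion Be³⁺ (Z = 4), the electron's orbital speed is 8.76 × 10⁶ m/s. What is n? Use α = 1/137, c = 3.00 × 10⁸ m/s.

v_n = Zαc/n ⇒ n = Zαc/v = 4 × 0.00730 × 3.00 × 10⁸ / 8.76 × 10⁶ ≈ 1.00
n = 1

1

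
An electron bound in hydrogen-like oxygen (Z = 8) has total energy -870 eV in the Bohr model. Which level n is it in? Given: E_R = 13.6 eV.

1

E_n = −E_R Z²/n² ⇒ n² = E_R Z²/(−E_n) = 13.6 × 8² / 870 ≈ 1.00
n = 1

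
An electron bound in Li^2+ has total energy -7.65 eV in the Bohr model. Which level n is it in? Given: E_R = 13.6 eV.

4

E_n = −E_R Z²/n² ⇒ n² = E_R Z²/(−E_n) = 13.6 × 3² / 7.65 ≈ 16.00
n = 4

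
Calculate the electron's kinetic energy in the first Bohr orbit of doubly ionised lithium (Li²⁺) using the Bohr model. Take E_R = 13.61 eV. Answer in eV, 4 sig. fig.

122.5 eV

For a Coulomb orbit the virial theorem gives K = −E_n.
E_n = −E_R·Z²/n², so K = E_R·Z²/n² = 13.61 × 3²/1² = 122.5 eV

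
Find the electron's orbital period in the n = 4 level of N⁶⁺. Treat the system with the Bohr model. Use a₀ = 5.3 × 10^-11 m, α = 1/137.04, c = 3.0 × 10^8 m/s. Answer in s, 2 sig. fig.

2.0 × 10^-16 s

r = n²a₀/Z = 4²·5.3 × 10^-11/7 = 1.2 × 10^-10 m
v = Zαc/n = 7·0.0073·3.0 × 10^8/4 = 3.8 × 10^6 m/s
T = 2πr/v = 2.0 × 10^-16 s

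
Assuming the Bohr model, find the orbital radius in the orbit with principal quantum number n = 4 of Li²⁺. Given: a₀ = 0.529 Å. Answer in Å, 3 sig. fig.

r_n = n²a₀/Z = 4² × 0.529 / 3
    = 16 × 0.529 / 3 = 2.82 Å

2.82 Å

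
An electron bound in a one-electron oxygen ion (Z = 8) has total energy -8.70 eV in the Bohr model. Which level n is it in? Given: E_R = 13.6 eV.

E_n = −E_R Z²/n² ⇒ n² = E_R Z²/(−E_n) = 13.6 × 8² / 8.70 ≈ 100.05
n = 10

10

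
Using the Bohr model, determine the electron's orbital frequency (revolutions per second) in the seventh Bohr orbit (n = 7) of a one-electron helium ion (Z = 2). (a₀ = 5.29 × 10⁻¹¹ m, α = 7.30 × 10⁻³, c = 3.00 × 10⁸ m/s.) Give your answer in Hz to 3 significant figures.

r = n²a₀/Z = 1.30 × 10⁻⁹ m, v = Zαc/n = 6.26 × 10⁵ m/s
f = v/(2πr) = 7.68 × 10¹³ Hz

7.68 × 10¹³ Hz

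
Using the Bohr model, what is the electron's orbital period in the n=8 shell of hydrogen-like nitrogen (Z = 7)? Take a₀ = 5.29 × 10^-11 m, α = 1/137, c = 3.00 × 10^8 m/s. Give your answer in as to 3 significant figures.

r = n²a₀/Z = 8²·5.29 × 10^-11/7 = 4.84 × 10^-10 m
v = Zαc/n = 7·0.00730·3.00 × 10^8/8 = 1.92 × 10^6 m/s
T = 2πr/v = 1.59 × 10^-15 s = 1590 as

1590 as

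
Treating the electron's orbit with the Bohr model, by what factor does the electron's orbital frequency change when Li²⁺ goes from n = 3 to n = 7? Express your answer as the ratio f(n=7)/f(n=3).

27/343

f ∝ Z^2 · n^-3; with Z fixed, f ∝ n^-3.
f(n=7)/f(n=3) = (7/3)^-3 = 27/343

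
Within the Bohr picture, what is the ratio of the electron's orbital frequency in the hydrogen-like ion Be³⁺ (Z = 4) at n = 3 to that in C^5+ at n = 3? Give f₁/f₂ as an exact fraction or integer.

f ∝ Z^2 · n^-3
f₁/f₂ = (4/6)^2 · (3/3)^-3 = 4/9

4/9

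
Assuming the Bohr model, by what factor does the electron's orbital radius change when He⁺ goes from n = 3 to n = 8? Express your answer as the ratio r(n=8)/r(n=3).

64/9

r ∝ Z^-1 · n^2; with Z fixed, r ∝ n^2.
r(n=8)/r(n=3) = (8/3)^2 = 64/9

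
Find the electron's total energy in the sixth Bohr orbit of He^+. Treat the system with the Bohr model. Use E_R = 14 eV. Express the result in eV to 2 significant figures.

E_n = −E_R·Z²/n² = −14 × 2²/6² = -1.6 eV

-1.6 eV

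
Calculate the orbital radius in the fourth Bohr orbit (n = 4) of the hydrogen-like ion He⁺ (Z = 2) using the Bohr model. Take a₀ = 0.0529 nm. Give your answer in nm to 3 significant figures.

0.423 nm

r_n = n²a₀/Z = 4² × 0.0529 / 2
    = 16 × 0.0529 / 2 = 0.423 nm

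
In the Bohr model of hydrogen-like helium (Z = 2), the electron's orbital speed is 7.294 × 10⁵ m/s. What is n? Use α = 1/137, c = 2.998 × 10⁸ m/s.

v_n = Zαc/n ⇒ n = Zαc/v = 2 × 0.007299 × 2.998 × 10⁸ / 7.294 × 10⁵ ≈ 6.00
n = 6

6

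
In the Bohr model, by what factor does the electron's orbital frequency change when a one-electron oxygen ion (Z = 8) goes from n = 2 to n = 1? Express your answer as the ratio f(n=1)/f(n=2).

f ∝ Z^2 · n^-3; with Z fixed, f ∝ n^-3.
f(n=1)/f(n=2) = (1/2)^-3 = 8

8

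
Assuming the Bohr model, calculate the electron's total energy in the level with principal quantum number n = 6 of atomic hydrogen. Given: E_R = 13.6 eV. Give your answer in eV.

E_n = −E_R·Z²/n² = −13.6 × 1²/6² = -0.378 eV

-0.378 eV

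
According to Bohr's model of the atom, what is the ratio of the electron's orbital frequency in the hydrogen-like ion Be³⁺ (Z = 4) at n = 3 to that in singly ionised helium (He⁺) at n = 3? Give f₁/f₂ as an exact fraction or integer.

f ∝ Z^2 · n^-3
f₁/f₂ = (4/2)^2 · (3/3)^-3 = 4

4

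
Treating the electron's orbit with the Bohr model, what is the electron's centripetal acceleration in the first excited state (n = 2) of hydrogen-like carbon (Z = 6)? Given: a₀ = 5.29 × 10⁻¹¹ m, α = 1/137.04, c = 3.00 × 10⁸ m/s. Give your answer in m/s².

r = n²a₀/Z = 3.53 × 10⁻¹¹ m, v = Zαc/n = 6.57 × 10⁶ m/s
a = v²/r = (6.57 × 10⁶)² / 3.53 × 10⁻¹¹ = 1.22 × 10²⁴ m/s²

1.22 × 10²⁴ m/s²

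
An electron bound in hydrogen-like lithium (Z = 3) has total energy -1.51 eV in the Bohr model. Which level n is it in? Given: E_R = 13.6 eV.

E_n = −E_R Z²/n² ⇒ n² = E_R Z²/(−E_n) = 13.6 × 3² / 1.51 ≈ 81.06
n = 9

9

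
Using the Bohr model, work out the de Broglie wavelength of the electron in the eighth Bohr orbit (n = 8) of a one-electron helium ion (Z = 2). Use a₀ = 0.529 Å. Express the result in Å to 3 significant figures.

13.3 Å

The Bohr quantisation condition is nλ = 2πr_n.
r_n = n²a₀/Z = 16.9 Å
λ = 2πr_n/n = 2π·16.9/8 = 13.3 Å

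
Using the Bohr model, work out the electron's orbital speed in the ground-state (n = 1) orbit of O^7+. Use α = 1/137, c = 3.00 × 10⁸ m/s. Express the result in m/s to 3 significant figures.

1.75 × 10⁷ m/s

v_n = Zαc/n = 8 × 0.00730 × 3.00 × 10⁸ / 1
    = 1.75 × 10⁷ m/s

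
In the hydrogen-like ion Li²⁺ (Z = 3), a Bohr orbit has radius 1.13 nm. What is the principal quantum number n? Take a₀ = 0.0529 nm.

r_n = n²a₀/Z ⇒ n² = rZ/a₀ = 1.13 × 3 / 0.0529 ≈ 64.08
n = 8

8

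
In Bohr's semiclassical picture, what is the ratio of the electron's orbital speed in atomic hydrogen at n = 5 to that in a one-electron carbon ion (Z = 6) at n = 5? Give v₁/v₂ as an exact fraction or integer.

v ∝ Z^1 · n^-1
v₁/v₂ = (1/6)^1 · (5/5)^-1 = 1/6

1/6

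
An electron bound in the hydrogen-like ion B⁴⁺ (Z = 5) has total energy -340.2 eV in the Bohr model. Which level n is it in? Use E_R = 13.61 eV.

1

E_n = −E_R Z²/n² ⇒ n² = E_R Z²/(−E_n) = 13.61 × 5² / 340.2 ≈ 1.00
n = 1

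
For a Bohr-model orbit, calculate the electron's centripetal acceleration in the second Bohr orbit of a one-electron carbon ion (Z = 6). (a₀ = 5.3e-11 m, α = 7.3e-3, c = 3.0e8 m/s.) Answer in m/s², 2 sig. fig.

1.2e24 m/s²

r = n²a₀/Z = 3.5e-11 m, v = Zαc/n = 6.6e6 m/s
a = v²/r = (6.6e6)² / 3.5e-11 = 1.2e24 m/s²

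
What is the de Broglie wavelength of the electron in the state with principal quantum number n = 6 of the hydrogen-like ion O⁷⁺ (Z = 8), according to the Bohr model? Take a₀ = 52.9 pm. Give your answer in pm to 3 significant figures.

The Bohr quantisation condition is nλ = 2πr_n.
r_n = n²a₀/Z = 238 pm
λ = 2πr_n/n = 2π·238/6 = 249 pm

249 pm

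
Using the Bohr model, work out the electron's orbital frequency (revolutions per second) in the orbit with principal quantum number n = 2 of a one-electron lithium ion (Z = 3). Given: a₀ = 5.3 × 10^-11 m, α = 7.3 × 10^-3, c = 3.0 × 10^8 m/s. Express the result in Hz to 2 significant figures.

7.4 × 10^15 Hz

r = n²a₀/Z = 7.1 × 10^-11 m, v = Zαc/n = 3.3 × 10^6 m/s
f = v/(2πr) = 7.4 × 10^15 Hz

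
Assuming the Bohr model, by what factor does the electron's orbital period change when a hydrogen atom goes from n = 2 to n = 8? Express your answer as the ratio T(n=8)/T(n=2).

T ∝ Z^-2 · n^3; with Z fixed, T ∝ n^3.
T(n=8)/T(n=2) = (8/2)^3 = 64

64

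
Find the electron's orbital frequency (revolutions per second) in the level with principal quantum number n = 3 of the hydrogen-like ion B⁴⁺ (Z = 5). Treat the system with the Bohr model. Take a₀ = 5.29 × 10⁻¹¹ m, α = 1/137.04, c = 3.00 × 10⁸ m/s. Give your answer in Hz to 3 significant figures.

r = n²a₀/Z = 9.52 × 10⁻¹¹ m, v = Zαc/n = 3.65 × 10⁶ m/s
f = v/(2πr) = 6.10 × 10¹⁵ Hz

6.10 × 10¹⁵ Hz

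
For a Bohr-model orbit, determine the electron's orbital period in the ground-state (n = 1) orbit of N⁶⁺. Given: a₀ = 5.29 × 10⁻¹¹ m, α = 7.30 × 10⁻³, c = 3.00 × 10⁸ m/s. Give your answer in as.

r = n²a₀/Z = 1²·5.29 × 10⁻¹¹/7 = 7.56 × 10⁻¹² m
v = Zαc/n = 7·0.00730·3.00 × 10⁸/1 = 1.53 × 10⁷ m/s
T = 2πr/v = 3.10 × 10⁻¹⁸ s = 3.10 as

3.10 as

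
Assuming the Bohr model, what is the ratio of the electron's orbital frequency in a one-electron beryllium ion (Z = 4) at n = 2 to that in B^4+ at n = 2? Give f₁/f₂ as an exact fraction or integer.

16/25

f ∝ Z^2 · n^-3
f₁/f₂ = (4/5)^2 · (2/2)^-3 = 16/25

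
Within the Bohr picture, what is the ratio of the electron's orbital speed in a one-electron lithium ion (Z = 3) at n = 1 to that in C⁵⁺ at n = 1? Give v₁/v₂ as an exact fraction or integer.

v ∝ Z^1 · n^-1
v₁/v₂ = (3/6)^1 · (1/1)^-1 = 1/2

1/2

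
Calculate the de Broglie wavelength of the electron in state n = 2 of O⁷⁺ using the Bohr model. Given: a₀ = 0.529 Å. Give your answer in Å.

0.831 Å

The Bohr quantisation condition is nλ = 2πr_n.
r_n = n²a₀/Z = 0.265 Å
λ = 2πr_n/n = 2π·0.265/2 = 0.831 Å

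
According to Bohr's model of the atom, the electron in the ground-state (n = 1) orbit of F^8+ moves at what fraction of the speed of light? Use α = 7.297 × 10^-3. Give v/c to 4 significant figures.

v_n = Zαc/n, so v/c = Zα/n = 9 × 0.007297 / 1 = 0.06567

0.06567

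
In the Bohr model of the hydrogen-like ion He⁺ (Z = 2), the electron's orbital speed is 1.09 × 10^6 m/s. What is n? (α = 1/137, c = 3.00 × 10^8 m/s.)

v_n = Zαc/n ⇒ n = Zαc/v = 2 × 0.00730 × 3.00 × 10^8 / 1.09 × 10^6 ≈ 4.02
n = 4

4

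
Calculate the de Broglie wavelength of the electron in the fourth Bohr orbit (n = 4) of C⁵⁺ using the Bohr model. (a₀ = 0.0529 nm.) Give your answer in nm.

0.222 nm

The Bohr quantisation condition is nλ = 2πr_n.
r_n = n²a₀/Z = 0.141 nm
λ = 2πr_n/n = 2π·0.141/4 = 0.222 nm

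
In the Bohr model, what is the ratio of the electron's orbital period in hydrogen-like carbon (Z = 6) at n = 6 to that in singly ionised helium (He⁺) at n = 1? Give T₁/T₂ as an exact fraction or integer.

T ∝ Z^-2 · n^3
T₁/T₂ = (6/2)^-2 · (6/1)^3 = 24

24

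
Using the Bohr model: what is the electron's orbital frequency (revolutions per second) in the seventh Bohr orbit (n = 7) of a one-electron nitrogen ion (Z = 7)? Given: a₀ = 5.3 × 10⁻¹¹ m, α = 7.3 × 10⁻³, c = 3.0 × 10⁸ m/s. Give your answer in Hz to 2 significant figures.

r = n²a₀/Z = 3.7 × 10⁻¹⁰ m, v = Zαc/n = 2.2 × 10⁶ m/s
f = v/(2πr) = 9.4 × 10¹⁴ Hz

9.4 × 10¹⁴ Hz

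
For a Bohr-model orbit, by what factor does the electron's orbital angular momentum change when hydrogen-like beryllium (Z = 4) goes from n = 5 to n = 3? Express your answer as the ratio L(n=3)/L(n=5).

L = nℏ depends only on n, so L ∝ n.
L(n=3)/L(n=5) = (3/5)^1 = 3/5

3/5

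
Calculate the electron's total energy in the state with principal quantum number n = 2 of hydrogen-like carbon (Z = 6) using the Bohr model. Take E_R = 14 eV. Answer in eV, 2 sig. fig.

E_n = −E_R·Z²/n² = −14 × 6²/2² = -130 eV

-130 eV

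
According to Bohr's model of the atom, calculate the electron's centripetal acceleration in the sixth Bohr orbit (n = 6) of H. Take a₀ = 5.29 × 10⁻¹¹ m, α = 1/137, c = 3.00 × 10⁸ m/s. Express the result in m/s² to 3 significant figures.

r = n²a₀/Z = 1.90 × 10⁻⁹ m, v = Zαc/n = 3.65 × 10⁵ m/s
a = v²/r = (3.65 × 10⁵)² / 1.90 × 10⁻⁹ = 6.99 × 10¹⁹ m/s²

6.99 × 10¹⁹ m/s²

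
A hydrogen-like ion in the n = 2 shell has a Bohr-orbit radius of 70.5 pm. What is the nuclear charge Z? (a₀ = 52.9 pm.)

3

r_n = n²a₀/Z ⇒ Z = n²a₀/r = 2² × 52.9 / 70.5 ≈ 3.00
Z = 3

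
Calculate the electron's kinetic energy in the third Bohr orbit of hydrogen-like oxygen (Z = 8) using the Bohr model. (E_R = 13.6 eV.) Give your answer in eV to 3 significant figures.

For a Coulomb orbit the virial theorem gives K = −E_n.
E_n = −E_R·Z²/n², so K = E_R·Z²/n² = 13.6 × 8²/3² = 96.7 eV

96.7 eV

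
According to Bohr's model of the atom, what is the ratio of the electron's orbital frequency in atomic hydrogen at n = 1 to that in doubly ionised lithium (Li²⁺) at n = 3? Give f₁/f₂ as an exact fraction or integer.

3

f ∝ Z^2 · n^-3
f₁/f₂ = (1/3)^2 · (1/3)^-3 = 3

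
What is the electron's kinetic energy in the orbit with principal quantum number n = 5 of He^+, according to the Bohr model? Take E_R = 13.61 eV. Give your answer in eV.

2.178 eV

For a Coulomb orbit the virial theorem gives K = −E_n.
E_n = −E_R·Z²/n², so K = E_R·Z²/n² = 13.61 × 2²/5² = 2.178 eV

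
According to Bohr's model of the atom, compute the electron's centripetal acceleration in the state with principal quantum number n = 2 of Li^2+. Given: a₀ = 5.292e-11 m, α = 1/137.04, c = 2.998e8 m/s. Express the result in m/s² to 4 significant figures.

1.526e23 m/s²

r = n²a₀/Z = 7.056e-11 m, v = Zαc/n = 3.282e6 m/s
a = v²/r = (3.282e6)² / 7.056e-11 = 1.526e23 m/s²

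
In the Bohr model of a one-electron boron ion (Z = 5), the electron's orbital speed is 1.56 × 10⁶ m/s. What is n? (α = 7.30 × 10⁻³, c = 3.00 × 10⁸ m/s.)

7

v_n = Zαc/n ⇒ n = Zαc/v = 5 × 0.00730 × 3.00 × 10⁸ / 1.56 × 10⁶ ≈ 7.02
n = 7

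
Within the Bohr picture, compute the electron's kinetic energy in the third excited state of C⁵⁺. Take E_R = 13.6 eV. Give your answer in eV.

For a Coulomb orbit the virial theorem gives K = −E_n.
E_n = −E_R·Z²/n², so K = E_R·Z²/n² = 13.6 × 6²/4² = 30.6 eV

30.6 eV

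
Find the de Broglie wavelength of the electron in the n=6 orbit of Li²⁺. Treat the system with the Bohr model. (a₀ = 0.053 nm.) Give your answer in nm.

The Bohr quantisation condition is nλ = 2πr_n.
r_n = n²a₀/Z = 0.64 nm
λ = 2πr_n/n = 2π·0.64/6 = 0.67 nm

0.67 nm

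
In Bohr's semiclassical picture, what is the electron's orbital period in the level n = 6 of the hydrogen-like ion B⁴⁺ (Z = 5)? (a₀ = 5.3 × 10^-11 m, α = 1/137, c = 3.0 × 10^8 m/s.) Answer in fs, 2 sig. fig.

r = n²a₀/Z = 6²·5.3 × 10^-11/5 = 3.8 × 10^-10 m
v = Zαc/n = 5·0.0073·3.0 × 10^8/6 = 1.8 × 10^6 m/s
T = 2πr/v = 1.3 × 10^-15 s = 1.3 fs

1.3 fs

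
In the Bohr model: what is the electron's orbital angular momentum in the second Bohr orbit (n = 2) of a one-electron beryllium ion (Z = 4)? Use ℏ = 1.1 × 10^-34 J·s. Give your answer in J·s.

2.2 × 10^-34 J·s

L_n = nℏ = 2 × 1.1 × 10^-34 = 2.2 × 10^-34 J·s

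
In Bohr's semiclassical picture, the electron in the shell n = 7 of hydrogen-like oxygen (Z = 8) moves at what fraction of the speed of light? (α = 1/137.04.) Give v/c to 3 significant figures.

0.00834

v_n = Zαc/n, so v/c = Zα/n = 8 × 0.00730 / 7 = 0.00834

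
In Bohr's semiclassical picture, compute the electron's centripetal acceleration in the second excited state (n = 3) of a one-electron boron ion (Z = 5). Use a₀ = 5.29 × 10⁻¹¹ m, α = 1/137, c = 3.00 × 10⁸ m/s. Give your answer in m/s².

r = n²a₀/Z = 9.52 × 10⁻¹¹ m, v = Zαc/n = 3.65 × 10⁶ m/s
a = v²/r = (3.65 × 10⁶)² / 9.52 × 10⁻¹¹ = 1.40 × 10²³ m/s²

1.40 × 10²³ m/s²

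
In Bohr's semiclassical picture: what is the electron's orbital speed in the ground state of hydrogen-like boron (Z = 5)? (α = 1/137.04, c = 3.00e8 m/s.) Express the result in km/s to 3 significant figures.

v_n = Zαc/n = 5 × 0.00730 × 3.00e8 / 1
    = 1.09e4 km/s

1.09e4 km/s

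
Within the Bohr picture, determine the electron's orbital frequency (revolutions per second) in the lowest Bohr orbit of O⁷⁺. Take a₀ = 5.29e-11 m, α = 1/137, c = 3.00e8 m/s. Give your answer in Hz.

4.22e17 Hz

r = n²a₀/Z = 6.61e-12 m, v = Zαc/n = 1.75e7 m/s
f = v/(2πr) = 4.22e17 Hz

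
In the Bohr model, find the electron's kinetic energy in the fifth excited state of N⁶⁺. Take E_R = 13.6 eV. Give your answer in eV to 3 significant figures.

For a Coulomb orbit the virial theorem gives K = −E_n.
E_n = −E_R·Z²/n², so K = E_R·Z²/n² = 13.6 × 7²/6² = 18.5 eV

18.5 eV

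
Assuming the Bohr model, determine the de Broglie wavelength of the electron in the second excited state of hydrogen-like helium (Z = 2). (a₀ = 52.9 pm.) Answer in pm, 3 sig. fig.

The Bohr quantisation condition is nλ = 2πr_n.
r_n = n²a₀/Z = 238 pm
λ = 2πr_n/n = 2π·238/3 = 499 pm

499 pm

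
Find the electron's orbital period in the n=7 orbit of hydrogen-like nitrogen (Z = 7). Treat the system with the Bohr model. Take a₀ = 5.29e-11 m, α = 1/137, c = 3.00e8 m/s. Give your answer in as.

1060 as

r = n²a₀/Z = 7²·5.29e-11/7 = 3.70e-10 m
v = Zαc/n = 7·0.00730·3.00e8/7 = 2.19e6 m/s
T = 2πr/v = 1.06e-15 s = 1060 as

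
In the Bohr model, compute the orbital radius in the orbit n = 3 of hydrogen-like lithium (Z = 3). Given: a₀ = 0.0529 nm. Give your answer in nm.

r_n = n²a₀/Z = 3² × 0.0529 / 3
    = 9 × 0.0529 / 3 = 0.159 nm

0.159 nm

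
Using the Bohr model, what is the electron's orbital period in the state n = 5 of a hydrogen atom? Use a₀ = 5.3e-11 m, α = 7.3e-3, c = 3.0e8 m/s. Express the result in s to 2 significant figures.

1.9e-14 s

r = n²a₀/Z = 5²·5.3e-11/1 = 1.3e-9 m
v = Zαc/n = 1·0.0073·3.0e8/5 = 4.4e5 m/s
T = 2πr/v = 1.9e-14 s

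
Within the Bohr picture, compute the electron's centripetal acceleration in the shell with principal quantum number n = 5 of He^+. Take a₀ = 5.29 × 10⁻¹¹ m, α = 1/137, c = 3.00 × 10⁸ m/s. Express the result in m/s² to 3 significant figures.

1.16 × 10²¹ m/s²

r = n²a₀/Z = 6.61 × 10⁻¹⁰ m, v = Zαc/n = 8.76 × 10⁵ m/s
a = v²/r = (8.76 × 10⁵)² / 6.61 × 10⁻¹⁰ = 1.16 × 10²¹ m/s²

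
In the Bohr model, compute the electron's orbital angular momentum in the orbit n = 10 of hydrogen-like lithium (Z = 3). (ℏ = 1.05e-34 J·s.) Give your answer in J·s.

1.05e-33 J·s

L_n = nℏ = 10 × 1.05e-34 = 1.05e-33 J·s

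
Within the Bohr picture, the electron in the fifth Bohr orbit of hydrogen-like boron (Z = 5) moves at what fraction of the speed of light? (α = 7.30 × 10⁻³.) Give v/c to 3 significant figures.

0.00730

v_n = Zαc/n, so v/c = Zα/n = 5 × 0.00730 / 5 = 0.00730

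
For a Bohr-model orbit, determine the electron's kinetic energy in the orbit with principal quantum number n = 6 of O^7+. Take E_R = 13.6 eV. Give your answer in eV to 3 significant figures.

24.2 eV

For a Coulomb orbit the virial theorem gives K = −E_n.
E_n = −E_R·Z²/n², so K = E_R·Z²/n² = 13.6 × 8²/6² = 24.2 eV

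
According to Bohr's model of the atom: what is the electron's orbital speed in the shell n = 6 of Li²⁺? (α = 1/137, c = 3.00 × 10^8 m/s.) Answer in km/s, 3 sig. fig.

v_n = Zαc/n = 3 × 0.00730 × 3.00 × 10^8 / 6
    = 1090 km/s

1090 km/s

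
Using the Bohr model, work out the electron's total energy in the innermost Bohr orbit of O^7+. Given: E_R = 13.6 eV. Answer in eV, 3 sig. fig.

E_n = −E_R·Z²/n² = −13.6 × 8²/1² = -870 eV

-870 eV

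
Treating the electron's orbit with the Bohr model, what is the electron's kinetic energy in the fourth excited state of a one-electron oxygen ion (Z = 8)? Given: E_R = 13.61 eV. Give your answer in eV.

For a Coulomb orbit the virial theorem gives K = −E_n.
E_n = −E_R·Z²/n², so K = E_R·Z²/n² = 13.61 × 8²/5² = 34.84 eV

34.84 eV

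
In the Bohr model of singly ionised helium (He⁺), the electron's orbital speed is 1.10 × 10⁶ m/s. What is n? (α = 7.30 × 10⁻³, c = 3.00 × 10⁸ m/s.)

4

v_n = Zαc/n ⇒ n = Zαc/v = 2 × 0.00730 × 3.00 × 10⁸ / 1.10 × 10⁶ ≈ 3.98
n = 4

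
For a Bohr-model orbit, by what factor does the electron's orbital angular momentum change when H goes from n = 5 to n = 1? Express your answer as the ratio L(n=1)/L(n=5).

L = nℏ depends only on n, so L ∝ n.
L(n=1)/L(n=5) = (1/5)^1 = 1/5

1/5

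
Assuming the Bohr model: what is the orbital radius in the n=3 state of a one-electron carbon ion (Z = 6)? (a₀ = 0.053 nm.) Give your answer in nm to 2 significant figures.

r_n = n²a₀/Z = 3² × 0.053 / 6
    = 9 × 0.053 / 6 = 0.080 nm

0.080 nm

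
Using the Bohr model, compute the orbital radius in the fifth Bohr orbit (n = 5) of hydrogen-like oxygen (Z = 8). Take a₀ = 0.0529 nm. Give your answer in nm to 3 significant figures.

0.165 nm

r_n = n²a₀/Z = 5² × 0.0529 / 8
    = 25 × 0.0529 / 8 = 0.165 nm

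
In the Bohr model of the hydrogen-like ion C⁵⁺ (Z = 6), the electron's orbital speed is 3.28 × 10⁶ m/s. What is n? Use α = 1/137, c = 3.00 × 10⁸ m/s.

v_n = Zαc/n ⇒ n = Zαc/v = 6 × 0.00730 × 3.00 × 10⁸ / 3.28 × 10⁶ ≈ 4.01
n = 4

4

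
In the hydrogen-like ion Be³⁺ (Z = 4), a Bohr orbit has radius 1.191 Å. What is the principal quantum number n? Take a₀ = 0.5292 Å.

3

r_n = n²a₀/Z ⇒ n² = rZ/a₀ = 1.191 × 4 / 0.5292 ≈ 9.00
n = 3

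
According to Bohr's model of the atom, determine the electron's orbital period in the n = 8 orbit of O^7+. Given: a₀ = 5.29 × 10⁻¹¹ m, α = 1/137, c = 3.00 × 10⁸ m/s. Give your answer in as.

1210 as

r = n²a₀/Z = 8²·5.29 × 10⁻¹¹/8 = 4.23 × 10⁻¹⁰ m
v = Zαc/n = 8·0.00730·3.00 × 10⁸/8 = 2.19 × 10⁶ m/s
T = 2πr/v = 1.21 × 10⁻¹⁵ s = 1210 as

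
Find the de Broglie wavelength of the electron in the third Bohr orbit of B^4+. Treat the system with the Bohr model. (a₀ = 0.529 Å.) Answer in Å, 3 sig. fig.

The Bohr quantisation condition is nλ = 2πr_n.
r_n = n²a₀/Z = 0.952 Å
λ = 2πr_n/n = 2π·0.952/3 = 1.99 Å

1.99 Å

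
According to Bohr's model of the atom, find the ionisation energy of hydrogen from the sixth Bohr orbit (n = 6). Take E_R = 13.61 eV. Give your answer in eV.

0.3781 eV

E_n = −E_R·Z²/n² = −13.61 × 1²/6² eV = -0.3781 eV
Ionisation energy = −E_n = 0.3781 eV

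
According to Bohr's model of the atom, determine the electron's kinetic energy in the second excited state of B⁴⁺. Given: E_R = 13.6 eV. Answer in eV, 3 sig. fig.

For a Coulomb orbit the virial theorem gives K = −E_n.
E_n = −E_R·Z²/n², so K = E_R·Z²/n² = 13.6 × 5²/3² = 37.8 eV

37.8 eV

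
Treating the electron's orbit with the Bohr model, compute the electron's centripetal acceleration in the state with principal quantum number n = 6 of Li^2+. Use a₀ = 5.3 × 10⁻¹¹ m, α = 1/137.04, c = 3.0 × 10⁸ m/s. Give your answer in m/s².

1.9 × 10²¹ m/s²

r = n²a₀/Z = 6.4 × 10⁻¹⁰ m, v = Zαc/n = 1.1 × 10⁶ m/s
a = v²/r = (1.1 × 10⁶)² / 6.4 × 10⁻¹⁰ = 1.9 × 10²¹ m/s²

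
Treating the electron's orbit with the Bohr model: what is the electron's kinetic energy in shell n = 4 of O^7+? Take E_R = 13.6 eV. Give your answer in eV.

For a Coulomb orbit the virial theorem gives K = −E_n.
E_n = −E_R·Z²/n², so K = E_R·Z²/n² = 13.6 × 8²/4² = 54.4 eV

54.4 eV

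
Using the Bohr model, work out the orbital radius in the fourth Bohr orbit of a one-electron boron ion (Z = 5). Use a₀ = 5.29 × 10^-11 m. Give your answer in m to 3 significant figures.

1.69 × 10^-10 m

r_n = n²a₀/Z = 4² × 5.29 × 10^-11 / 5
    = 16 × 5.29 × 10^-11 / 5 = 1.69 × 10^-10 m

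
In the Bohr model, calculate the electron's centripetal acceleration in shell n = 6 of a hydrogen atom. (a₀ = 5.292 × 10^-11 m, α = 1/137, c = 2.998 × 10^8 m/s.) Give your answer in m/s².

r = n²a₀/Z = 1.905 × 10^-9 m, v = Zαc/n = 3.647 × 10^5 m/s
a = v²/r = (3.647 × 10^5)² / 1.905 × 10^-9 = 6.982 × 10^19 m/s²

6.982 × 10^19 m/s²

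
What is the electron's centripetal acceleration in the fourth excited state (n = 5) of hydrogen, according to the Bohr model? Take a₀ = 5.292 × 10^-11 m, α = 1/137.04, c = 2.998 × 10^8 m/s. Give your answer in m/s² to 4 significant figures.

r = n²a₀/Z = 1.323 × 10^-9 m, v = Zαc/n = 4.375 × 10^5 m/s
a = v²/r = (4.375 × 10^5)² / 1.323 × 10^-9 = 1.447 × 10^20 m/s²

1.447 × 10^20 m/s²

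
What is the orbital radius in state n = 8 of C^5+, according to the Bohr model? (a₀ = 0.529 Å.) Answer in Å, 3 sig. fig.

r_n = n²a₀/Z = 8² × 0.529 / 6
    = 64 × 0.529 / 6 = 5.64 Å

5.64 Å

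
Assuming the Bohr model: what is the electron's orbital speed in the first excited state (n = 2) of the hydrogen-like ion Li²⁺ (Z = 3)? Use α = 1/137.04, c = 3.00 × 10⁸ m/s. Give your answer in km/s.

v_n = Zαc/n = 3 × 0.00730 × 3.00 × 10⁸ / 2
    = 3280 km/s

3280 km/s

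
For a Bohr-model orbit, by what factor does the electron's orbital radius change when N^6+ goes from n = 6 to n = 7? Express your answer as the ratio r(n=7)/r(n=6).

49/36

r ∝ Z^-1 · n^2; with Z fixed, r ∝ n^2.
r(n=7)/r(n=6) = (7/6)^2 = 49/36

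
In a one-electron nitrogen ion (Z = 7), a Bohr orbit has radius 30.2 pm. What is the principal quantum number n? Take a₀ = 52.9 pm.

2

r_n = n²a₀/Z ⇒ n² = rZ/a₀ = 30.2 × 7 / 52.9 ≈ 4.00
n = 2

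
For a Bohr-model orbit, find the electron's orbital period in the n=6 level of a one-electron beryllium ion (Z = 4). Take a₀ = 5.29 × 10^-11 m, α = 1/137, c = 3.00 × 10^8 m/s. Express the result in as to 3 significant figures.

2050 as

r = n²a₀/Z = 6²·5.29 × 10^-11/4 = 4.76 × 10^-10 m
v = Zαc/n = 4·0.00730·3.00 × 10^8/6 = 1.46 × 10^6 m/s
T = 2πr/v = 2.05 × 10^-15 s = 2050 as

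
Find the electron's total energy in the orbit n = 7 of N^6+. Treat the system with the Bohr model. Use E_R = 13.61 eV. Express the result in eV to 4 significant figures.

E_n = −E_R·Z²/n² = −13.61 × 7²/7² = -13.61 eV

-13.61 eV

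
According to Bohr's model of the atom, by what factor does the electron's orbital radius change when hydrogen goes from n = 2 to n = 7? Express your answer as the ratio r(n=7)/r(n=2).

r ∝ Z^-1 · n^2; with Z fixed, r ∝ n^2.
r(n=7)/r(n=2) = (7/2)^2 = 49/4

49/4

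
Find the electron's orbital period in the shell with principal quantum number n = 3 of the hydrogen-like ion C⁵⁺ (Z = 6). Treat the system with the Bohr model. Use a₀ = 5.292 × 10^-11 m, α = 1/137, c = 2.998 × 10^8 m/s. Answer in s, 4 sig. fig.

1.140 × 10^-16 s

r = n²a₀/Z = 3²·5.292 × 10^-11/6 = 7.938 × 10^-11 m
v = Zαc/n = 6·0.007299·2.998 × 10^8/3 = 4.377 × 10^6 m/s
T = 2πr/v = 1.140 × 10^-16 s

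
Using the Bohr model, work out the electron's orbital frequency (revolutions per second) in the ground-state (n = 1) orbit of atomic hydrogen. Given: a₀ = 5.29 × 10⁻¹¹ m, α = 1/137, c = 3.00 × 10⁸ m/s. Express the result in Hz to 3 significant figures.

6.59 × 10¹⁵ Hz

r = n²a₀/Z = 5.29 × 10⁻¹¹ m, v = Zαc/n = 2.19 × 10⁶ m/s
f = v/(2πr) = 6.59 × 10¹⁵ Hz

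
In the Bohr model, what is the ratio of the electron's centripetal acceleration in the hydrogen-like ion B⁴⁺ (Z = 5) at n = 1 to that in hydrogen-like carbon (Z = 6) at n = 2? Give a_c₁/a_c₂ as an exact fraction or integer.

250/27

a_c ∝ Z^3 · n^-4
a_c₁/a_c₂ = (5/6)^3 · (1/2)^-4 = 250/27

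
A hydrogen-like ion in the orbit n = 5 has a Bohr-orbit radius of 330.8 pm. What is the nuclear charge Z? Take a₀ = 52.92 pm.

r_n = n²a₀/Z ⇒ Z = n²a₀/r = 5² × 52.92 / 330.8 ≈ 4.00
Z = 4

4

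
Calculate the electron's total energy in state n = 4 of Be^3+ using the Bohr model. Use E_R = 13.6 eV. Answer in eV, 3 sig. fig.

E_n = −E_R·Z²/n² = −13.6 × 4²/4² = -13.6 eV

-13.6 eV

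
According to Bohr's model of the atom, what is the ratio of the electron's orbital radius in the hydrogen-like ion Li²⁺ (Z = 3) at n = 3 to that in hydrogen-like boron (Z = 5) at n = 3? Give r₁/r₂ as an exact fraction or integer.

r ∝ Z^-1 · n^2
r₁/r₂ = (3/5)^-1 · (3/3)^2 = 5/3

5/3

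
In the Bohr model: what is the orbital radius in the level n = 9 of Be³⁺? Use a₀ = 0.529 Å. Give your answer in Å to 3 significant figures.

10.7 Å

r_n = n²a₀/Z = 9² × 0.529 / 4
    = 81 × 0.529 / 4 = 10.7 Å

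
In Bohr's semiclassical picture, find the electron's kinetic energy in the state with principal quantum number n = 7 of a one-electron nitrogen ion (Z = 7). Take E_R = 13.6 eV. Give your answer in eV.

13.6 eV

For a Coulomb orbit the virial theorem gives K = −E_n.
E_n = −E_R·Z²/n², so K = E_R·Z²/n² = 13.6 × 7²/7² = 13.6 eV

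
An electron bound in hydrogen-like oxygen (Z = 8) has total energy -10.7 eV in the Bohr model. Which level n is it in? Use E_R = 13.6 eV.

E_n = −E_R Z²/n² ⇒ n² = E_R Z²/(−E_n) = 13.6 × 8² / 10.7 ≈ 81.35
n = 9

9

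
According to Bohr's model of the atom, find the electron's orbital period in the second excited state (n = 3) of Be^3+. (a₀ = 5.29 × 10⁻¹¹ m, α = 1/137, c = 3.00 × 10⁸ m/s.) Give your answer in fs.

r = n²a₀/Z = 3²·5.29 × 10⁻¹¹/4 = 1.19 × 10⁻¹⁰ m
v = Zαc/n = 4·0.00730·3.00 × 10⁸/3 = 2.92 × 10⁶ m/s
T = 2πr/v = 2.56 × 10⁻¹⁶ s = 0.256 fs

0.256 fs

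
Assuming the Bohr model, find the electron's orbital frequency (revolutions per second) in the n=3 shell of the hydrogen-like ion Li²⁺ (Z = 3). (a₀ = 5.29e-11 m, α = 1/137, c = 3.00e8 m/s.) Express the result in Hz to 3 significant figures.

r = n²a₀/Z = 1.59e-10 m, v = Zαc/n = 2.19e6 m/s
f = v/(2πr) = 2.20e15 Hz

2.20e15 Hz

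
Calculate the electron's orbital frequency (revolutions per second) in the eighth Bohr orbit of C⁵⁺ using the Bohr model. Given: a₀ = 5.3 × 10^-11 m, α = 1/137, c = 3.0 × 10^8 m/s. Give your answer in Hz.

r = n²a₀/Z = 5.7 × 10^-10 m, v = Zαc/n = 1.6 × 10^6 m/s
f = v/(2πr) = 4.6 × 10^14 Hz

4.6 × 10^14 Hz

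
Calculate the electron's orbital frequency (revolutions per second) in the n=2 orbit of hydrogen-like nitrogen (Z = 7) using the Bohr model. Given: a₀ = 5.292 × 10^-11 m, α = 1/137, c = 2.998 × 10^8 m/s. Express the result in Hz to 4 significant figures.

r = n²a₀/Z = 3.024 × 10^-11 m, v = Zαc/n = 7.659 × 10^6 m/s
f = v/(2πr) = 4.031 × 10^16 Hz

4.031 × 10^16 Hz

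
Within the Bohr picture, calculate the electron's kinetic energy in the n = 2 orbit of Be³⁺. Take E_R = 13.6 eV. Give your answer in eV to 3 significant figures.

54.4 eV

For a Coulomb orbit the virial theorem gives K = −E_n.
E_n = −E_R·Z²/n², so K = E_R·Z²/n² = 13.6 × 4²/2² = 54.4 eV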